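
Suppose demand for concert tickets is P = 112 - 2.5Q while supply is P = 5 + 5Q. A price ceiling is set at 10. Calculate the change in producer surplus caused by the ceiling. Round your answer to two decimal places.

Without the control, 112 - 2.5Q = 5 + 5Q so Q* = 14.2667 and P* = 76.3333.
At P = 10, sellers supply (10 - 5)/5 = 1 while buyers want more, so the quantity traded is 1 at price 10.
PS goes from (1/2)(14.2667)(71.3333) = 508.8444 to 2.5 (computed as (10 - 5)(1) - (1/2)(5)(1)^2), a change of -506.3444.

-506.34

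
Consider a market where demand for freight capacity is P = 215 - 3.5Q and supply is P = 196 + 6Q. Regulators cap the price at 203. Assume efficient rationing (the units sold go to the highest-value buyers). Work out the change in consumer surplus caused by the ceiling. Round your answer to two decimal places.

Without the control, 215 - 3.5Q = 196 + 6Q so Q* = 2 and P* = 208.
At P = 203, sellers supply (203 - 196)/6 = 1.1667 while buyers want more, so the quantity traded is 1.1667 at price 203.
CS goes from (1/2)(2)(7) = 7 to 11.6181 (computed as (215 - 203)(1.1667) - (1/2)(3.5)(1.1667)^2), a change of 4.6181.

4.62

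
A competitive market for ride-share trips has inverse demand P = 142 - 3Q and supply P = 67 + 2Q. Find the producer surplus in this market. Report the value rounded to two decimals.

Equilibrium: 142 - 3Q = 67 + 2Q, so Q* = 15 and P* = 97.
The supply curve's price intercept is 67, so PS = (1/2)(Q*)(P* - 67) = (1/2)(15)(30) = 225.

225.00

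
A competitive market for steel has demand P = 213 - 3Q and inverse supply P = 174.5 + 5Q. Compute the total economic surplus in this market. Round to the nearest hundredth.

Equilibrium: 213 - 3Q = 174.5 + 5Q, so Q* = 4.8125 and P* = 198.5625.
Total surplus is the full triangle between the curves from 0 to Q*: (1/2)(4.8125)(213 - 174.5) = 92.6406.

92.64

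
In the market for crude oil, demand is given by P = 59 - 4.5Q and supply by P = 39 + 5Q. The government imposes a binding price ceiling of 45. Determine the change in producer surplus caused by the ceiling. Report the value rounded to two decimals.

-7.48

Free-market equilibrium: 59 - 4.5Q = 39 + 5Q gives Q* = 2.1053, P* = 49.5263.
At the ceiling price 45, quantity supplied is (45 - 39)/5 = 1.2; supply is the short side, so Q = 1.2 trades at P = 45.
PS goes from (1/2)(2.1053)(10.5263) = 11.0803 to 3.6 (computed as (45 - 39)(1.2) - (1/2)(5)(1.2)^2), a change of -7.4803.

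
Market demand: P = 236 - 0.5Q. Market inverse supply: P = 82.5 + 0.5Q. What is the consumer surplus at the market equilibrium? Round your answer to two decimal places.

Setting demand equal to supply, 153.5 = 1Q, so Q* = 153.5 and P* = 159.25.
Consumer surplus is the triangle under demand above P*: (1/2)(153.5)(236 - 159.25) = (1/2)(153.5)(76.75) = 5890.5625.

5890.56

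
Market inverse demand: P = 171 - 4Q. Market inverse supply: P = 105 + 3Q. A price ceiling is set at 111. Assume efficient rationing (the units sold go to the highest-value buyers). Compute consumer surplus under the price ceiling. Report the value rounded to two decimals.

Free-market equilibrium: 171 - 4Q = 105 + 3Q gives Q* = 9.4286, P* = 133.2857.
At the ceiling price 111, quantity supplied is (111 - 105)/3 = 2; supply is the short side, so Q = 2 trades at P = 111.
The demand price at Q = 2 is 163. CS is the trapezoid between demand and 111 over [0, 2]: (1/2)[(171 - 111) + (163 - 111)](2) = 112.

112.00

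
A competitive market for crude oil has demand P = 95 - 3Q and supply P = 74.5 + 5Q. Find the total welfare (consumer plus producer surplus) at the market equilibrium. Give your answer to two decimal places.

Equilibrium: 95 - 3Q = 74.5 + 5Q, so Q* = 2.5625 and P* = 87.3125.
CS = (1/2)(2.5625)(7.6875) = 9.8496 and PS = (1/2)(2.5625)(12.8125) = 16.416, so total surplus = 26.2656.

26.27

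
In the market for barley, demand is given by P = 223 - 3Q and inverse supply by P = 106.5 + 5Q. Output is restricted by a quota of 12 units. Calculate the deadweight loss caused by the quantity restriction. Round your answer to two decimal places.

26.27

Without the quota, 223 - 3Q = 106.5 + 5Q gives Q* = 14.5625.
At Q = 12 the demand price is 223 - 3(12) = 187 and the supply price is 106.5 + 5(12) = 166.5.
DWL = (1/2)(gap between curves at 12) x (Q* - 12) = (1/2)(20.5)(2.5625) = 26.2656.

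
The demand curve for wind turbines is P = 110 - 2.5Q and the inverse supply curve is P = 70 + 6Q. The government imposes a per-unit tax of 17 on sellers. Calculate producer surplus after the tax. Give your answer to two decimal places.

21.97

Pre-tax equilibrium: 110 - 2.5Q = 70 + 6Q gives Q* = 4.7059, P* = 98.2353.
With the tax, sellers need 17 more per unit: 110 - 2.5Q = 70 + 6Q + 17, so Q_t = 2.7059. Buyers pay P_b = 103.2353; sellers receive P_s = P_b - 17 = 86.2353.
PS = (1/2)(Q_t)(P_s - 70) = (1/2)(2.7059)(16.2353) = 21.9654.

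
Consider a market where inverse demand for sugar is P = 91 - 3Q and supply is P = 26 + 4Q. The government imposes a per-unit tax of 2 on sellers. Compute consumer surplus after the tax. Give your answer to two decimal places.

121.50

Pre-tax equilibrium: 91 - 3Q = 26 + 4Q gives Q* = 9.2857, P* = 63.1429.
A tax on sellers shifts supply up by 2: 91 - 3Q = 26 + 4Q + 2, so Q_t = 9. Buyers pay P_b = 64; sellers receive P_s = P_b - 2 = 62.
CS = (1/2)(Q_t)(91 - P_b) = (1/2)(9)(27) = 121.5.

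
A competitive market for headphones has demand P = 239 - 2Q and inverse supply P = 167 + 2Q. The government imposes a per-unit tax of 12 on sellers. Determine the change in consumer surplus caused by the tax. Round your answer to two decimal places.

-99.00

Pre-tax equilibrium: 239 - 2Q = 167 + 2Q gives Q* = 18, P* = 203.
With the tax, sellers need 12 more per unit: 239 - 2Q = 167 + 2Q + 12, so Q_t = 15. Buyers pay P_b = 209; sellers receive P_s = P_b - 12 = 197.
Consumers lose the trapezoid between P* and P_b out to Q_t plus the triangle from Q_t to Q*: change in CS = 225 - 324 = -99.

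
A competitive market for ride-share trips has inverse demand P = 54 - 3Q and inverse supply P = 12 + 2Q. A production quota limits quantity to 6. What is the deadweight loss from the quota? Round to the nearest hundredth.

Without the quota, 54 - 3Q = 12 + 2Q gives Q* = 8.4.
At Q = 6 the demand price is 54 - 3(6) = 36 and the supply price is 12 + 2(6) = 24.
Deadweight loss is the triangle between the curves from 6 to 8.4: (1/2)(36 - 24)(8.4 - 6) = 14.4.

14.40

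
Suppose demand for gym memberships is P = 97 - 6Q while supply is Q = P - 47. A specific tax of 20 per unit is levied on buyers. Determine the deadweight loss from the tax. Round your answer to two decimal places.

28.57

Rewriting supply in inverse form: P = 47 + Q.
Pre-tax equilibrium: 97 - 6Q = 47 + Q gives Q* = 7.1429, P* = 54.1429.
With the tax, buyers' net willingness to pay falls by 20: (97 - 20) - 6Q = 47 + Q, so Q_t = 4.2857. Buyers pay P_b = 71.2857; sellers receive P_s = P_b - 20 = 51.2857.
The welfare triangle lost has base Q* - Q_t = 2.8571 and height t = 20, so DWL = (1/2)(2.8571)(20) = 28.5714.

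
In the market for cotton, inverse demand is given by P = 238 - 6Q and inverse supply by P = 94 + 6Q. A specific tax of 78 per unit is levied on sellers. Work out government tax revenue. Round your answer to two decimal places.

Pre-tax equilibrium: 238 - 6Q = 94 + 6Q gives Q* = 12, P* = 166.
With the tax, sellers need 78 more per unit: 238 - 6Q = 94 + 6Q + 78, so Q_t = 5.5. Buyers pay P_b = 205; sellers receive P_s = P_b - 78 = 127.
Revenue is the tax times quantity traded: 78 x 5.5 = 429.

429.00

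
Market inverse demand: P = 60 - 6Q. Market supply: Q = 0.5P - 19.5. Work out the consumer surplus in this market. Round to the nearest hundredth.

Rewriting supply in inverse form: P = 39 + 2Q.
Setting demand equal to supply, 21 = 8Q, so Q* = 2.625 and P* = 44.25.
CS is the area between the demand curve and P* from 0 to Q*: (1/2)(2.625)(15.75) = 20.6719.

20.67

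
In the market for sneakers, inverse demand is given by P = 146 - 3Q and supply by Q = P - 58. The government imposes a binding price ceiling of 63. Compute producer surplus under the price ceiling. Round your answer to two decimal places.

12.50

Rewriting supply in inverse form: P = 58 + Q.
Free-market equilibrium: 146 - 3Q = 58 + Q gives Q* = 22, P* = 80.
At P = 63, sellers supply (63 - 58)/1 = 5 while buyers want more, so the quantity traded is 5 at price 63.
PS is the triangle above supply below 63: (1/2)(5)(63 - 58) = 12.5.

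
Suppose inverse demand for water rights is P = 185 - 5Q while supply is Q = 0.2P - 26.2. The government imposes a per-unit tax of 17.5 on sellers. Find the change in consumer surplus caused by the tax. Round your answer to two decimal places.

Rewriting supply in inverse form: P = 131 + 5Q.
Pre-tax equilibrium: 185 - 5Q = 131 + 5Q gives Q* = 5.4, P* = 158.
With the tax, sellers need 17.5 more per unit: 185 - 5Q = 131 + 5Q + 17.5, so Q_t = 3.65. Buyers pay P_b = 166.75; sellers receive P_s = P_b - 17.5 = 149.25.
Consumers lose the trapezoid between P* and P_b out to Q_t plus the triangle from Q_t to Q*: change in CS = 33.3062 - 72.9 = -39.5938.

-39.59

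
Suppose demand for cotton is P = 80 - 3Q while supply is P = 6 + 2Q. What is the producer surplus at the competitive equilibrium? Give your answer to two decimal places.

219.04

Setting demand equal to supply, 74 = 5Q, so Q* = 14.8 and P* = 35.6.
PS is the area between P* and the supply curve from 0 to Q*: (1/2)(14.8)(29.6) = 219.04.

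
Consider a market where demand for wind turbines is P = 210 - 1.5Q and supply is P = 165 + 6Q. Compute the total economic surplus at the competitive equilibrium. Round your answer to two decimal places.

Set 210 - 1.5Q = 165 + 6Q, which gives 45 = 7.5Q, so Q* = 6 and P* = 210 - 1.5(6) = 201.
CS = (1/2)(6)(9) = 27 and PS = (1/2)(6)(36) = 108, so total surplus = 135.

135.00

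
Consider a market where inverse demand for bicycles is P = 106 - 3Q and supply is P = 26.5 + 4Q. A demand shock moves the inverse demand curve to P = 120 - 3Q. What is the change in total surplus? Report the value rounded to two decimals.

Initial equilibrium: Q_0 = 11.3571, P_0 = 71.9286; CS_0 = (1/2)(11.3571)(34.0714) = 193.477, PS_0 = (1/2)(11.3571)(45.4286) = 257.9694.
New equilibrium: 120 - 3Q = 26.5 + 4Q gives Q_1 = 13.3571, P_1 = 79.9286; CS_1 = 267.6199, PS_1 = 356.8265.
Change in total surplus = (267.6199 + 356.8265) - (193.477 + 257.9694) = 173.

173.00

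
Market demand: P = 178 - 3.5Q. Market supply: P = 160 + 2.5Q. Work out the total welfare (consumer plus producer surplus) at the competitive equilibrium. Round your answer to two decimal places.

27.00

Set 178 - 3.5Q = 160 + 2.5Q, which gives 18 = 6Q, so Q* = 3 and P* = 178 - 3.5(3) = 167.5.
Total surplus is the full triangle between the curves from 0 to Q*: (1/2)(3)(178 - 160) = 27.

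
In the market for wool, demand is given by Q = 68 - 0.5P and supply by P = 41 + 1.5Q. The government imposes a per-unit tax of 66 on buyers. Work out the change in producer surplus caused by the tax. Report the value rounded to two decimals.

-501.06

Rewriting demand in inverse form: P = 136 - 2Q.
Pre-tax equilibrium: 136 - 2Q = 41 + 1.5Q gives Q* = 27.1429, P* = 81.7143.
With the tax, buyers' net willingness to pay falls by 66: (136 - 66) - 2Q = 41 + 1.5Q, so Q_t = 8.2857. Buyers pay P_b = 119.4286; sellers receive P_s = P_b - 66 = 53.4286.
PS falls from (1/2)(27.1429)(40.7143) = 552.551 to (1/2)(8.2857)(12.4286) = 51.4898, a change of -501.0612.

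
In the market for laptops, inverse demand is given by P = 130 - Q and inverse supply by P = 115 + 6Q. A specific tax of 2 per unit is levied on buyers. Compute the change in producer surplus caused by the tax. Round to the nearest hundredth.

Without the tax, 130 - Q = 115 + 6Q so Q* = 2.1429 and P* = 127.8571.
With the tax, buyers' net willingness to pay falls by 2: (130 - 2) - Q = 115 + 6Q, so Q_t = 1.8571. Buyers pay P_b = 128.1429; sellers receive P_s = P_b - 2 = 126.1429.
Producers lose the trapezoid between P_s and P* out to Q_t plus the triangle from Q_t to Q*: change in PS = 10.3469 - 13.7755 = -3.4286.

-3.43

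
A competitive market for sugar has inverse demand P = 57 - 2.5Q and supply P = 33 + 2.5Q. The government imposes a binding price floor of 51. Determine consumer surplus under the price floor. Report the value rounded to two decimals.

7.20

Free-market equilibrium: 57 - 2.5Q = 33 + 2.5Q gives Q* = 4.8, P* = 45.
At P = 51, buyers demand (57 - 51)/2.5 = 2.4 while sellers would supply more, so the quantity traded is 2.4 at price 51.
CS is the triangle under demand above 51: (1/2)(2.4)(57 - 51) = 7.2.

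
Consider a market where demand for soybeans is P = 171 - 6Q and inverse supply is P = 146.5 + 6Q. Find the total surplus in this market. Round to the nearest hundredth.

Set 171 - 6Q = 146.5 + 6Q, which gives 24.5 = 12Q, so Q* = 2.0417 and P* = 171 - 6(2.0417) = 158.75.
CS = (1/2)(2.0417)(12.25) = 12.5052 and PS = (1/2)(2.0417)(12.25) = 12.5052, so total surplus = 25.0104.

25.01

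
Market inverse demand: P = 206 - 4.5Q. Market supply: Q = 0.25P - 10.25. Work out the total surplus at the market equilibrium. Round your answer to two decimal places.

Rewriting supply in inverse form: P = 41 + 4Q.
Set 206 - 4.5Q = 41 + 4Q, which gives 165 = 8.5Q, so Q* = 19.4118 and P* = 206 - 4.5(19.4118) = 118.6471.
CS = (1/2)(19.4118)(87.3529) = 847.8374 and PS = (1/2)(19.4118)(77.6471) = 753.6332, so total surplus = 1601.4706.

1601.47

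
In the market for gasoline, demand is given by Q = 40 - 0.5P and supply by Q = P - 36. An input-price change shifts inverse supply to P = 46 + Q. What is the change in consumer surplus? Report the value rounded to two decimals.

-86.67

Rewriting demand in inverse form: P = 80 - 2Q.
Rewriting supply in inverse form: P = 36 + Q.
Initial equilibrium: Q_0 = 14.6667, P_0 = 50.6667; CS_0 = (1/2)(14.6667)(29.3333) = 215.1111, PS_0 = (1/2)(14.6667)(14.6667) = 107.5556.
New equilibrium: 80 - 2Q = 46 + Q gives Q_1 = 11.3333, P_1 = 57.3333; CS_1 = 128.4444, PS_1 = 64.2222.
Change in consumer surplus = 128.4444 - 215.1111 = -86.6667.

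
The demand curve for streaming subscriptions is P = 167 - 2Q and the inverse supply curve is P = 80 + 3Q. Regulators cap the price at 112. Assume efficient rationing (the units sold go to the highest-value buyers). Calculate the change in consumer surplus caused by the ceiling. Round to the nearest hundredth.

Free-market equilibrium: 167 - 2Q = 80 + 3Q gives Q* = 17.4, P* = 132.2.
At P = 112, sellers supply (112 - 80)/3 = 10.6667 while buyers want more, so the quantity traded is 10.6667 at price 112.
CS goes from (1/2)(17.4)(34.8) = 302.76 to 472.8889 (computed as (167 - 112)(10.6667) - (1/2)(2)(10.6667)^2), a change of 170.1289.

170.13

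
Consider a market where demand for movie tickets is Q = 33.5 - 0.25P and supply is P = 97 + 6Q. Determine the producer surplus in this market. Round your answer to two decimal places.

Rewriting demand in inverse form: P = 134 - 4Q.
Setting demand equal to supply, 37 = 10Q, so Q* = 3.7 and P* = 119.2.
The supply curve's price intercept is 97, so PS = (1/2)(Q*)(P* - 97) = (1/2)(3.7)(22.2) = 41.07.

41.07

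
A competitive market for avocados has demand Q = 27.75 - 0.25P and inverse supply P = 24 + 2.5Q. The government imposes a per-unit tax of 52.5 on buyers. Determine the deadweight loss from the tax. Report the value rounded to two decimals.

212.02

Rewriting demand in inverse form: P = 111 - 4Q.
Pre-tax equilibrium: 111 - 4Q = 24 + 2.5Q gives Q* = 13.3846, P* = 57.4615.
With the tax, buyers' net willingness to pay falls by 52.5: (111 - 52.5) - 4Q = 24 + 2.5Q, so Q_t = 5.3077. Buyers pay P_b = 89.7692; sellers receive P_s = P_b - 52.5 = 37.2692.
The welfare triangle lost has base Q* - Q_t = 8.0769 and height t = 52.5, so DWL = (1/2)(8.0769)(52.5) = 212.0192.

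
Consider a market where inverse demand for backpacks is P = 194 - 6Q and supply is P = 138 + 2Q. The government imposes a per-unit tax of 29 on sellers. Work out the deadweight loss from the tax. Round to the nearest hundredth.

52.56

Pre-tax equilibrium: 194 - 6Q = 138 + 2Q gives Q* = 7, P* = 152.
With the tax, sellers need 29 more per unit: 194 - 6Q = 138 + 2Q + 29, so Q_t = 3.375. Buyers pay P_b = 173.75; sellers receive P_s = P_b - 29 = 144.75.
The welfare triangle lost has base Q* - Q_t = 3.625 and height t = 29, so DWL = (1/2)(3.625)(29) = 52.5625.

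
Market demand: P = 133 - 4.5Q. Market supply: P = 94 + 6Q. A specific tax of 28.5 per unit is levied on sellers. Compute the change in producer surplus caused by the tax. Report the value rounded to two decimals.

-38.39

Pre-tax equilibrium: 133 - 4.5Q = 94 + 6Q gives Q* = 3.7143, P* = 116.2857.
A tax on sellers shifts supply up by 28.5: 133 - 4.5Q = 94 + 6Q + 28.5, so Q_t = 1. Buyers pay P_b = 128.5; sellers receive P_s = P_b - 28.5 = 100.
PS falls from (1/2)(3.7143)(22.2857) = 41.3878 to (1/2)(1)(6) = 3, a change of -38.3878.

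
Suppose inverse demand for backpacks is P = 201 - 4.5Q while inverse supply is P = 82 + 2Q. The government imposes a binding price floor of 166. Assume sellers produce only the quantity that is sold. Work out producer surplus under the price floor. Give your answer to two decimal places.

592.84

Free-market equilibrium: 201 - 4.5Q = 82 + 2Q gives Q* = 18.3077, P* = 118.6154.
At the floor price 166, quantity demanded is (201 - 166)/4.5 = 7.7778; demand is the short side, so Q = 7.7778 trades at P = 166.
The supply price at Q = 7.7778 is 97.5556. PS is the trapezoid between 166 and supply over [0, 7.7778]: (1/2)[(166 - 82) + (166 - 97.5556)](7.7778) = 592.8395.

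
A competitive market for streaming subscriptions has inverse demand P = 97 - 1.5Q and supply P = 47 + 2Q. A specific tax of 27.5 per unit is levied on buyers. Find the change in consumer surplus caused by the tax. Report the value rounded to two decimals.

-122.07

Without the tax, 97 - 1.5Q = 47 + 2Q so Q* = 14.2857 and P* = 75.5714.
With the tax, buyers' net willingness to pay falls by 27.5: (97 - 27.5) - 1.5Q = 47 + 2Q, so Q_t = 6.4286. Buyers pay P_b = 87.3571; sellers receive P_s = P_b - 27.5 = 59.8571.
Consumers lose the trapezoid between P* and P_b out to Q_t plus the triangle from Q_t to Q*: change in CS = 30.9949 - 153.0612 = -122.0663.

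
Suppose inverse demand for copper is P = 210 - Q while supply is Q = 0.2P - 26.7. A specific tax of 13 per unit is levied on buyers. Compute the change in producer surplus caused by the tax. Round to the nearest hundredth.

-126.39

Rewriting supply in inverse form: P = 133.5 + 5Q.
Pre-tax equilibrium: 210 - Q = 133.5 + 5Q gives Q* = 12.75, P* = 197.25.
A tax on buyers shifts demand down by 13: (210 - 13) - Q = 133.5 + 5Q, so Q_t = 10.5833. Buyers pay P_b = 199.4167; sellers receive P_s = P_b - 13 = 186.4167.
Producers lose the trapezoid between P_s and P* out to Q_t plus the triangle from Q_t to Q*: change in PS = 280.0174 - 406.4062 = -126.3889.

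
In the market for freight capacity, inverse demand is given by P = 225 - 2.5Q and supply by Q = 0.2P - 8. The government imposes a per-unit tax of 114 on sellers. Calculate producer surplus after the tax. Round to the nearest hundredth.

224.04

Rewriting supply in inverse form: P = 40 + 5Q.
Pre-tax equilibrium: 225 - 2.5Q = 40 + 5Q gives Q* = 24.6667, P* = 163.3333.
A tax on sellers shifts supply up by 114: 225 - 2.5Q = 40 + 5Q + 114, so Q_t = 9.4667. Buyers pay P_b = 201.3333; sellers receive P_s = P_b - 114 = 87.3333.
PS = (1/2)(Q_t)(P_s - 40) = (1/2)(9.4667)(47.3333) = 224.0444.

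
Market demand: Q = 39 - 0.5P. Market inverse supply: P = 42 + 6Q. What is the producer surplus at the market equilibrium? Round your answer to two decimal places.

60.75

Rewriting demand in inverse form: P = 78 - 2Q.
Setting demand equal to supply, 36 = 8Q, so Q* = 4.5 and P* = 69.
Producer surplus is the triangle above supply below P*: (1/2)(4.5)(69 - 42) = (1/2)(4.5)(27) = 60.75.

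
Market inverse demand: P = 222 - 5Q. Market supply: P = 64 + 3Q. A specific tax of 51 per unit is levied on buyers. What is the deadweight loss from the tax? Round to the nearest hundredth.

Pre-tax equilibrium: 222 - 5Q = 64 + 3Q gives Q* = 19.75, P* = 123.25.
A tax on buyers shifts demand down by 51: (222 - 51) - 5Q = 64 + 3Q, so Q_t = 13.375. Buyers pay P_b = 155.125; sellers receive P_s = P_b - 51 = 104.125.
The welfare triangle lost has base Q* - Q_t = 6.375 and height t = 51, so DWL = (1/2)(6.375)(51) = 162.5625.

162.56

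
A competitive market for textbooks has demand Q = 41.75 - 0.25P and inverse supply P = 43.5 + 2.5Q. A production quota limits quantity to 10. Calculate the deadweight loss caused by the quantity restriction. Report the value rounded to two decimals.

263.25

Rewriting demand in inverse form: P = 167 - 4Q.
Unrestricted equilibrium: Q* = (167 - 43.5)/(4 + 2.5) = 19.
At Q = 10 the demand price is 167 - 4(10) = 127 and the supply price is 43.5 + 2.5(10) = 68.5.
DWL = (1/2)(gap between curves at 10) x (Q* - 10) = (1/2)(58.5)(9) = 263.25.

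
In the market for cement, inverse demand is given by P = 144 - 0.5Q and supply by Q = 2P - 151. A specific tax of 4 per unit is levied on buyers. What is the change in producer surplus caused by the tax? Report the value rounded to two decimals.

-133.00

Rewriting supply in inverse form: P = 75.5 + 0.5Q.
Pre-tax equilibrium: 144 - 0.5Q = 75.5 + 0.5Q gives Q* = 68.5, P* = 109.75.
A tax on buyers shifts demand down by 4: (144 - 4) - 0.5Q = 75.5 + 0.5Q, so Q_t = 64.5. Buyers pay P_b = 111.75; sellers receive P_s = P_b - 4 = 107.75.
Producers lose the trapezoid between P_s and P* out to Q_t plus the triangle from Q_t to Q*: change in PS = 1040.0625 - 1173.0625 = -133.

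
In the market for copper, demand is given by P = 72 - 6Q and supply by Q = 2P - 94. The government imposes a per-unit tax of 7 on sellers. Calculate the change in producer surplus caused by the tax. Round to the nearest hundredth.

Rewriting supply in inverse form: P = 47 + 0.5Q.
Without the tax, 72 - 6Q = 47 + 0.5Q so Q* = 3.8462 and P* = 48.9231.
A tax on sellers shifts supply up by 7: 72 - 6Q = 47 + 0.5Q + 7, so Q_t = 2.7692. Buyers pay P_b = 55.3846; sellers receive P_s = P_b - 7 = 48.3846.
PS falls from (1/2)(3.8462)(1.9231) = 3.6982 to (1/2)(2.7692)(1.3846) = 1.9172, a change of -1.7811.

-1.78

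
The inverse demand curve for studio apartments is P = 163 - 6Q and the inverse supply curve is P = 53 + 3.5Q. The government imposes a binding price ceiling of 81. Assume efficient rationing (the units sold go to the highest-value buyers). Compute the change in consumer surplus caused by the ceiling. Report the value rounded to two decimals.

Free-market equilibrium: 163 - 6Q = 53 + 3.5Q gives Q* = 11.5789, P* = 93.5263.
At P = 81, sellers supply (81 - 53)/3.5 = 8 while buyers want more, so the quantity traded is 8 at price 81.
CS goes from (1/2)(11.5789)(69.4737) = 402.2161 to 464 (computed as (163 - 81)(8) - (1/2)(6)(8)^2), a change of 61.7839.

61.78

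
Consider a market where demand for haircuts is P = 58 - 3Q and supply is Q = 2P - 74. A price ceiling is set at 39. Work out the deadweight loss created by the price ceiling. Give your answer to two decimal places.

Rewriting supply in inverse form: P = 37 + 0.5Q.
Without the control, 58 - 3Q = 37 + 0.5Q so Q* = 6 and P* = 40.
At P = 39, sellers supply (39 - 37)/0.5 = 4 while buyers want more, so the quantity traded is 4 at price 39.
The lost-trades triangle has base Q* - 4 = 2 and height equal to the gap between the curves at Q = 4, which is 46 - 39 = 7. DWL = (1/2)(2)(7) = 7.

7.00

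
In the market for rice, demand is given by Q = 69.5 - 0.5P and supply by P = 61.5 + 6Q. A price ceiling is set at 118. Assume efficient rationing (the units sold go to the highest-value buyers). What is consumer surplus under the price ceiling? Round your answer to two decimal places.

109.08

Rewriting demand in inverse form: P = 139 - 2Q.
Without the control, 139 - 2Q = 61.5 + 6Q so Q* = 9.6875 and P* = 119.625.
At the ceiling price 118, quantity supplied is (118 - 61.5)/6 = 9.4167; supply is the short side, so Q = 9.4167 trades at P = 118.
The demand price at Q = 9.4167 is 120.1667. CS is the trapezoid between demand and 118 over [0, 9.4167]: (1/2)[(139 - 118) + (120.1667 - 118)](9.4167) = 109.0764.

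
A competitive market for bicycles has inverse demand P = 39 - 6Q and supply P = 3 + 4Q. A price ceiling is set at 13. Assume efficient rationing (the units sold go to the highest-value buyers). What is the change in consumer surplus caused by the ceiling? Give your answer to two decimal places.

Free-market equilibrium: 39 - 6Q = 3 + 4Q gives Q* = 3.6, P* = 17.4.
At the ceiling price 13, quantity supplied is (13 - 3)/4 = 2.5; supply is the short side, so Q = 2.5 trades at P = 13.
CS goes from (1/2)(3.6)(21.6) = 38.88 to 46.25 (computed as (39 - 13)(2.5) - (1/2)(6)(2.5)^2), a change of 7.37.

7.37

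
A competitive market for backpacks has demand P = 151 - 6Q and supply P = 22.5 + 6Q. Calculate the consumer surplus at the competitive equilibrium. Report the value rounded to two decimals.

344.01

Equilibrium: 151 - 6Q = 22.5 + 6Q, so Q* = 10.7083 and P* = 86.75.
The demand choke price is 151, so CS = (1/2)(Q*)(151 - P*) = (1/2)(10.7083)(64.25) = 344.0052.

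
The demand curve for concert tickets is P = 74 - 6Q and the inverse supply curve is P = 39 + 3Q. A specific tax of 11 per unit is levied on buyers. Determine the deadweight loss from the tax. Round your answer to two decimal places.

Without the tax, 74 - 6Q = 39 + 3Q so Q* = 3.8889 and P* = 50.6667.
With the tax, buyers' net willingness to pay falls by 11: (74 - 11) - 6Q = 39 + 3Q, so Q_t = 2.6667. Buyers pay P_b = 58; sellers receive P_s = P_b - 11 = 47.
Deadweight loss is the triangle between the curves from Q_t to Q*: (1/2)(3.8889 - 2.6667)(11) = 6.7222.

6.72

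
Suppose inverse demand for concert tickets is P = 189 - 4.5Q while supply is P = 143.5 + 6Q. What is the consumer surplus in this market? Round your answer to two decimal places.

Equilibrium: 189 - 4.5Q = 143.5 + 6Q, so Q* = 4.3333 and P* = 169.5.
CS is the area between the demand curve and P* from 0 to Q*: (1/2)(4.3333)(19.5) = 42.25.

42.25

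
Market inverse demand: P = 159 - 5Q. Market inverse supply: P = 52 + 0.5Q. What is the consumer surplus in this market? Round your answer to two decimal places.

Equilibrium: 159 - 5Q = 52 + 0.5Q, so Q* = 19.4545 and P* = 61.7273.
CS is the area between the demand curve and P* from 0 to Q*: (1/2)(19.4545)(97.2727) = 946.1983.

946.20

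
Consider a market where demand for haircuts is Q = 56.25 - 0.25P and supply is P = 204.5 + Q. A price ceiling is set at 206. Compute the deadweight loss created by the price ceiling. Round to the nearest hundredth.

16.90

Rewriting demand in inverse form: P = 225 - 4Q.
Free-market equilibrium: 225 - 4Q = 204.5 + Q gives Q* = 4.1, P* = 208.6.
At the ceiling price 206, quantity supplied is (206 - 204.5)/1 = 1.5; supply is the short side, so Q = 1.5 trades at P = 206.
The lost-trades triangle has base Q* - 1.5 = 2.6 and height equal to the gap between the curves at Q = 1.5, which is 219 - 206 = 13. DWL = (1/2)(2.6)(13) = 16.9.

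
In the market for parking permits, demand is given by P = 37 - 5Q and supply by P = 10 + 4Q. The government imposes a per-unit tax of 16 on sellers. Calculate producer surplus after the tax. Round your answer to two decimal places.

2.99

Without the tax, 37 - 5Q = 10 + 4Q so Q* = 3 and P* = 22.
With the tax, sellers need 16 more per unit: 37 - 5Q = 10 + 4Q + 16, so Q_t = 1.2222. Buyers pay P_b = 30.8889; sellers receive P_s = P_b - 16 = 14.8889.
Producer surplus is the triangle above supply below P_s: (1/2)(1.2222)(14.8889 - 10) = 2.9877.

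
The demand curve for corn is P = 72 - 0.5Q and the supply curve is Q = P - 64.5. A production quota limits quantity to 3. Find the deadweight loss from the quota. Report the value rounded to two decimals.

3.00

Rewriting supply in inverse form: P = 64.5 + Q.
Unrestricted equilibrium: Q* = (72 - 64.5)/(0.5 + 1) = 5.
At Q = 3 the demand price is 72 - 0.5(3) = 70.5 and the supply price is 64.5 + (3) = 67.5.
Deadweight loss is the triangle between the curves from 3 to 5: (1/2)(70.5 - 67.5)(5 - 3) = 3.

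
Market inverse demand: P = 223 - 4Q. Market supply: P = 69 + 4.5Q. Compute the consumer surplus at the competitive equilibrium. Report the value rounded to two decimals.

Set 223 - 4Q = 69 + 4.5Q, which gives 154 = 8.5Q, so Q* = 18.1176 and P* = 223 - 4(18.1176) = 150.5294.
The demand choke price is 223, so CS = (1/2)(Q*)(223 - P*) = (1/2)(18.1176)(72.4706) = 656.4983.

656.50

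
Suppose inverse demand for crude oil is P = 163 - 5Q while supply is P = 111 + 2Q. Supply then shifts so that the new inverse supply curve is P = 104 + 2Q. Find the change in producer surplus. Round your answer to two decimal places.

15.86

Initial equilibrium: Q_0 = 7.4286, P_0 = 125.8571; CS_0 = (1/2)(7.4286)(37.1429) = 137.9592, PS_0 = (1/2)(7.4286)(14.8571) = 55.1837.
New equilibrium: 163 - 5Q = 104 + 2Q gives Q_1 = 8.4286, P_1 = 120.8571; CS_1 = 177.602, PS_1 = 71.0408.
Change in producer surplus = 71.0408 - 55.1837 = 15.8571.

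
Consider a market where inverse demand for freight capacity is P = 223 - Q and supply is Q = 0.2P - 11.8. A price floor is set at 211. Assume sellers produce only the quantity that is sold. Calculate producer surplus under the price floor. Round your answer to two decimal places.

1464.00

Rewriting supply in inverse form: P = 59 + 5Q.
Free-market equilibrium: 223 - Q = 59 + 5Q gives Q* = 27.3333, P* = 195.6667.
At the floor price 211, quantity demanded is (223 - 211)/1 = 12; demand is the short side, so Q = 12 trades at P = 211.
The supply price at Q = 12 is 119. PS is the trapezoid between 211 and supply over [0, 12]: (1/2)[(211 - 59) + (211 - 119)](12) = 1464.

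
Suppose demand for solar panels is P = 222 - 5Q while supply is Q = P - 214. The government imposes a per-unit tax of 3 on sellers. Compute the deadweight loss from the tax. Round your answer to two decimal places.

Rewriting supply in inverse form: P = 214 + Q.
Pre-tax equilibrium: 222 - 5Q = 214 + Q gives Q* = 1.3333, P* = 215.3333.
A tax on sellers shifts supply up by 3: 222 - 5Q = 214 + Q + 3, so Q_t = 0.8333. Buyers pay P_b = 217.8333; sellers receive P_s = P_b - 3 = 214.8333.
The welfare triangle lost has base Q* - Q_t = 0.5 and height t = 3, so DWL = (1/2)(0.5)(3) = 0.75.

0.75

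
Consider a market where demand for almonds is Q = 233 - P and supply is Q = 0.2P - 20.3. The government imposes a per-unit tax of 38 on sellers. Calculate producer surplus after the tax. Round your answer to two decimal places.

Rewriting demand in inverse form: P = 233 - Q.
Rewriting supply in inverse form: P = 101.5 + 5Q.
Without the tax, 233 - Q = 101.5 + 5Q so Q* = 21.9167 and P* = 211.0833.
With the tax, sellers need 38 more per unit: 233 - Q = 101.5 + 5Q + 38, so Q_t = 15.5833. Buyers pay P_b = 217.4167; sellers receive P_s = P_b - 38 = 179.4167.
Producer surplus is the triangle above supply below P_s: (1/2)(15.5833)(179.4167 - 101.5) = 607.1007.

607.10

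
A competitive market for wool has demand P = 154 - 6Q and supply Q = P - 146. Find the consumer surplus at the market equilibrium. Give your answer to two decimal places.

3.92

Rewriting supply in inverse form: P = 146 + Q.
Setting demand equal to supply, 8 = 7Q, so Q* = 1.1429 and P* = 147.1429.
CS is the area between the demand curve and P* from 0 to Q*: (1/2)(1.1429)(6.8571) = 3.9184.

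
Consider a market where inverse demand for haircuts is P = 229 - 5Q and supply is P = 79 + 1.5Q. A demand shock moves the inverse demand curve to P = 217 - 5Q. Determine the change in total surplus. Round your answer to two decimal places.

Initial equilibrium: Q_0 = 23.0769, P_0 = 113.6154; CS_0 = (1/2)(23.0769)(115.3846) = 1331.3609, PS_0 = (1/2)(23.0769)(34.6154) = 399.4083.
New equilibrium: 217 - 5Q = 79 + 1.5Q gives Q_1 = 21.2308, P_1 = 110.8462; CS_1 = 1126.8639, PS_1 = 338.0592.
Change in total surplus = (1126.8639 + 338.0592) - (1331.3609 + 399.4083) = -265.8462.

-265.85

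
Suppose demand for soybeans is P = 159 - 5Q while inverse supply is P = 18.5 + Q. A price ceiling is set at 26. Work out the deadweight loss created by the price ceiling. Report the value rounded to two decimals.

760.02

Without the control, 159 - 5Q = 18.5 + Q so Q* = 23.4167 and P* = 41.9167.
At P = 26, sellers supply (26 - 18.5)/1 = 7.5 while buyers want more, so the quantity traded is 7.5 at price 26.
At Q = 7.5 the demand price is 121.5 and the supply price is 26. Deadweight loss is the triangle between the curves from 7.5 to 23.4167: (1/2)(121.5 - 26)(23.4167 - 7.5) = 760.0208.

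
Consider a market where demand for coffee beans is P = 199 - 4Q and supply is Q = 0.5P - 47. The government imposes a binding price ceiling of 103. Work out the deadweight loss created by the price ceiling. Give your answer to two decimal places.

Rewriting supply in inverse form: P = 94 + 2Q.
Free-market equilibrium: 199 - 4Q = 94 + 2Q gives Q* = 17.5, P* = 129.
At P = 103, sellers supply (103 - 94)/2 = 4.5 while buyers want more, so the quantity traded is 4.5 at price 103.
The lost-trades triangle has base Q* - 4.5 = 13 and height equal to the gap between the curves at Q = 4.5, which is 181 - 103 = 78. DWL = (1/2)(13)(78) = 507.

507.00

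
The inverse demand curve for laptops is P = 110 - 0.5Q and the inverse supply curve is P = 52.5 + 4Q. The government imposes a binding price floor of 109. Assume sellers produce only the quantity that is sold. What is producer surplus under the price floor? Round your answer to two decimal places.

105.00

Free-market equilibrium: 110 - 0.5Q = 52.5 + 4Q gives Q* = 12.7778, P* = 103.6111.
At the floor price 109, quantity demanded is (110 - 109)/0.5 = 2; demand is the short side, so Q = 2 trades at P = 109.
The supply price at Q = 2 is 60.5. PS is the trapezoid between 109 and supply over [0, 2]: (1/2)[(109 - 52.5) + (109 - 60.5)](2) = 105.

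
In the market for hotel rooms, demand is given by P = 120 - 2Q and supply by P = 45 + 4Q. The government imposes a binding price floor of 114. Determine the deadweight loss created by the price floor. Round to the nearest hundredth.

270.75

Free-market equilibrium: 120 - 2Q = 45 + 4Q gives Q* = 12.5, P* = 95.
At the floor price 114, quantity demanded is (120 - 114)/2 = 3; demand is the short side, so Q = 3 trades at P = 114.
At Q = 3 the demand price is 114 and the supply price is 57. Deadweight loss is the triangle between the curves from 3 to 12.5: (1/2)(114 - 57)(12.5 - 3) = 270.75.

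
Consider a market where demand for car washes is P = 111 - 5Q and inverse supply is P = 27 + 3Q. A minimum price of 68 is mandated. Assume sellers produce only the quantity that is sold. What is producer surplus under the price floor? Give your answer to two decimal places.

Without the control, 111 - 5Q = 27 + 3Q so Q* = 10.5 and P* = 58.5.
At P = 68, buyers demand (111 - 68)/5 = 8.6 while sellers would supply more, so the quantity traded is 8.6 at price 68.
The supply price at Q = 8.6 is 52.8. PS is the trapezoid between 68 and supply over [0, 8.6]: (1/2)[(68 - 27) + (68 - 52.8)](8.6) = 241.66.

241.66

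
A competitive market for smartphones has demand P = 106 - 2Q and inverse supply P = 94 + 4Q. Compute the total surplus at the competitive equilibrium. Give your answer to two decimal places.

12.00

Set 106 - 2Q = 94 + 4Q, which gives 12 = 6Q, so Q* = 2 and P* = 106 - 2(2) = 102.
Total surplus is the full triangle between the curves from 0 to Q*: (1/2)(2)(106 - 94) = 12.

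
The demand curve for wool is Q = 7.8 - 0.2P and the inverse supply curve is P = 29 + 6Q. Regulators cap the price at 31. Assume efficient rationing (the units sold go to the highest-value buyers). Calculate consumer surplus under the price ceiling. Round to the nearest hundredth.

2.39

Rewriting demand in inverse form: P = 39 - 5Q.
Without the control, 39 - 5Q = 29 + 6Q so Q* = 0.9091 and P* = 34.4545.
At the ceiling price 31, quantity supplied is (31 - 29)/6 = 0.3333; supply is the short side, so Q = 0.3333 trades at P = 31.
The demand price at Q = 0.3333 is 37.3333. CS is the trapezoid between demand and 31 over [0, 0.3333]: (1/2)[(39 - 31) + (37.3333 - 31)](0.3333) = 2.3889.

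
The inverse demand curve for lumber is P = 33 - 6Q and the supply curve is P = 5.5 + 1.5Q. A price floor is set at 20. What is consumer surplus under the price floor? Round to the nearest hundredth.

Free-market equilibrium: 33 - 6Q = 5.5 + 1.5Q gives Q* = 3.6667, P* = 11.
At P = 20, buyers demand (33 - 20)/6 = 2.1667 while sellers would supply more, so the quantity traded is 2.1667 at price 20.
CS is the triangle under demand above 20: (1/2)(2.1667)(33 - 20) = 14.0833.

14.08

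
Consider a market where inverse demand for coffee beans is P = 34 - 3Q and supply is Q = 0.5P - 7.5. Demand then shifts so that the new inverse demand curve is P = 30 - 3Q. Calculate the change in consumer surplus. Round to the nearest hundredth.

Rewriting supply in inverse form: P = 15 + 2Q.
Initial equilibrium: Q_0 = 3.8, P_0 = 22.6; CS_0 = (1/2)(3.8)(11.4) = 21.66, PS_0 = (1/2)(3.8)(7.6) = 14.44.
New equilibrium: 30 - 3Q = 15 + 2Q gives Q_1 = 3, P_1 = 21; CS_1 = 13.5, PS_1 = 9.
Change in consumer surplus = 13.5 - 21.66 = -8.16.

-8.16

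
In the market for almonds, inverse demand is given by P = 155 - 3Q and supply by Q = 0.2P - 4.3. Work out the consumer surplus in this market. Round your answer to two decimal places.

417.71

Rewriting supply in inverse form: P = 21.5 + 5Q.
Set 155 - 3Q = 21.5 + 5Q, which gives 133.5 = 8Q, so Q* = 16.6875 and P* = 155 - 3(16.6875) = 104.9375.
CS is the area between the demand curve and P* from 0 to Q*: (1/2)(16.6875)(50.0625) = 417.709.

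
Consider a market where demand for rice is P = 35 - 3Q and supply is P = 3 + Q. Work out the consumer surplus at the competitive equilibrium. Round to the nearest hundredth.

96.00

Setting demand equal to supply, 32 = 4Q, so Q* = 8 and P* = 11.
The demand choke price is 35, so CS = (1/2)(Q*)(35 - P*) = (1/2)(8)(24) = 96.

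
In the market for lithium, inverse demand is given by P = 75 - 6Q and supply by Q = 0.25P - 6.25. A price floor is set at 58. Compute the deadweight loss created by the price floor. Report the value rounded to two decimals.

23.47

Rewriting supply in inverse form: P = 25 + 4Q.
Without the control, 75 - 6Q = 25 + 4Q so Q* = 5 and P* = 45.
At P = 58, buyers demand (75 - 58)/6 = 2.8333 while sellers would supply more, so the quantity traded is 2.8333 at price 58.
The lost-trades triangle has base Q* - 2.8333 = 2.1667 and height equal to the gap between the curves at Q = 2.8333, which is 58 - 36.3333 = 21.6667. DWL = (1/2)(2.1667)(21.6667) = 23.4722.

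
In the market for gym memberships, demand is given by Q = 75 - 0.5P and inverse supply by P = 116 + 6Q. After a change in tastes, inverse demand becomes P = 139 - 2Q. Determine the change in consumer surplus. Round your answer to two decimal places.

Rewriting demand in inverse form: P = 150 - 2Q.
Initial equilibrium: Q_0 = 4.25, P_0 = 141.5; CS_0 = (1/2)(4.25)(8.5) = 18.0625, PS_0 = (1/2)(4.25)(25.5) = 54.1875.
New equilibrium: 139 - 2Q = 116 + 6Q gives Q_1 = 2.875, P_1 = 133.25; CS_1 = 8.2656, PS_1 = 24.7969.
Change in consumer surplus = 8.2656 - 18.0625 = -9.7969.

-9.80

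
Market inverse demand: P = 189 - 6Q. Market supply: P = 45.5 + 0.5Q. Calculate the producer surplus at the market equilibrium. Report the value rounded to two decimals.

121.85

Set 189 - 6Q = 45.5 + 0.5Q, which gives 143.5 = 6.5Q, so Q* = 22.0769 and P* = 189 - 6(22.0769) = 56.5385.
The supply curve's price intercept is 45.5, so PS = (1/2)(Q*)(P* - 45.5) = (1/2)(22.0769)(11.0385) = 121.8476.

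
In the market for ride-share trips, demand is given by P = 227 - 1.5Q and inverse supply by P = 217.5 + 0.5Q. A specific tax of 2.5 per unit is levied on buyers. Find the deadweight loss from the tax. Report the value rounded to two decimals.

Pre-tax equilibrium: 227 - 1.5Q = 217.5 + 0.5Q gives Q* = 4.75, P* = 219.875.
With the tax, buyers' net willingness to pay falls by 2.5: (227 - 2.5) - 1.5Q = 217.5 + 0.5Q, so Q_t = 3.5. Buyers pay P_b = 221.75; sellers receive P_s = P_b - 2.5 = 219.25.
The welfare triangle lost has base Q* - Q_t = 1.25 and height t = 2.5, so DWL = (1/2)(1.25)(2.5) = 1.5625.

1.56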